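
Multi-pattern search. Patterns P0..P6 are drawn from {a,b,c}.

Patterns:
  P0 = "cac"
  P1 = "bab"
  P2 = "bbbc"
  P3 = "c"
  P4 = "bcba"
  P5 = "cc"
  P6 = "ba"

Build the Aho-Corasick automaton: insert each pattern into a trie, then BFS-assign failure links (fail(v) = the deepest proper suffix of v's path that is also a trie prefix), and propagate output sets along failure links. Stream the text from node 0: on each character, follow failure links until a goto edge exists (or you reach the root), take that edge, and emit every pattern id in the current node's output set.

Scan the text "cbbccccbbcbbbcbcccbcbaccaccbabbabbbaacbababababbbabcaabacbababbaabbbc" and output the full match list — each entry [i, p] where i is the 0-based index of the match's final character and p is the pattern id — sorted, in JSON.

Construct AC machine:
Trie nodes:
  n0 'ε': b→4 c→1
  n1 'c': a→2 c→13  [P3 ends]
  n2 'ca': c→3
  n3 'cac': ·  [P0 ends]
  n4 'b': a→5 b→7 c→10
  n5 'ba': b→6  [P6 ends]
  n6 'bab': ·  [P1 ends]
  n7 'bb': b→8
  n8 'bbb': c→9
  n9 'bbbc': ·  [P2 ends]
  n10 'bc': b→11
  n11 'bcb': a→12
  n12 'bcba': ·  [P4 ends]
  n13 'cc': ·  [P5 ends]

BFS fail/out derivation:
  fail(1) 'c': from fail(0)=0 chase 'c': 0 ⇒ 0;  out={3}∪out(0)={3}
  fail(4) 'b': from fail(0)=0 chase 'b': 0 ⇒ 0;  out=∅∪out(0)=∅
  fail(2) 'ca': from fail(1)=0 chase 'a': 0 ⇒ 0;  out=∅∪out(0)=∅
  fail(5) 'ba': from fail(4)=0 chase 'a': 0 ⇒ 0;  out={6}∪out(0)={6}
  fail(7) 'bb': from fail(4)=0 chase 'b': 0 ⇒ 4;  out=∅∪out(4)=∅
  fail(10) 'bc': from fail(4)=0 chase 'c': 0 ⇒ 1;  out=∅∪out(1)={3}
  fail(13) 'cc': from fail(1)=0 chase 'c': 0 ⇒ 1;  out={5}∪out(1)={3,5}
  fail(3) 'cac': from fail(2)=0 chase 'c': 0 ⇒ 1;  out={0}∪out(1)={0,3}
  fail(6) 'bab': from fail(5)=0 chase 'b': 0 ⇒ 4;  out={1}∪out(4)={1}
  fail(8) 'bbb': from fail(7)=4 chase 'b': 4 ⇒ 7;  out=∅∪out(7)=∅
  fail(11) 'bcb': from fail(10)=1 chase 'b': 1→0 ⇒ 4;  out=∅∪out(4)=∅
  fail(9) 'bbbc': from fail(8)=7 chase 'c': 7→4 ⇒ 10;  out={2}∪out(10)={2,3}
  fail(12) 'bcba': from fail(11)=4 chase 'a': 4 ⇒ 5;  out={4}∪out(5)={4,6}

Scan:
pos 0 'c': at 1  ** P3@[0:0]
pos 1 'b': at 4 (via fail)
pos 2 'b': at 7
pos 3 'c': at 10 (via fail)  ** P3@[3:3]
pos 4 'c': at 13 (via fail)  ** P3@[4:4],P5@[3:4]
pos 5 'c': at 13 (via fail)  ** P3@[5:5],P5@[4:5]
pos 6 'c': at 13 (via fail)  ** P3@[6:6],P5@[5:6]
pos 7 'b': at 4 (via fail)
pos 8 'b': at 7
pos 9 'c': at 10 (via fail)  ** P3@[9:9]
pos 10 'b': at 11
pos 11 'b': at 7 (via fail)
pos 12 'b': at 8
pos 13 'c': at 9  ** P2@[10:13],P3@[13:13]
pos 14 'b': at 11 (via fail)
pos 15 'c': at 10 (via fail)  ** P3@[15:15]
pos 16 'c': at 13 (via fail)  ** P3@[16:16],P5@[15:16]
pos 17 'c': at 13 (via fail)  ** P3@[17:17],P5@[16:17]
pos 18 'b': at 4 (via fail)
pos 19 'c': at 10  ** P3@[19:19]
pos 20 'b': at 11
pos 21 'a': at 12  ** P4@[18:21],P6@[20:21]
pos 22 'c': at 1 (via fail)  ** P3@[22:22]
pos 23 'c': at 13  ** P3@[23:23],P5@[22:23]
pos 24 'a': at 2 (via fail)
pos 25 'c': at 3  ** P0@[23:25],P3@[25:25]
pos 26 'c': at 13 (via fail)  ** P3@[26:26],P5@[25:26]
pos 27 'b': at 4 (via fail)
pos 28 'a': at 5  ** P6@[27:28]
pos 29 'b': at 6  ** P1@[27:29]
pos 30 'b': at 7 (via fail)
pos 31 'a': at 5 (via fail)  ** P6@[30:31]
pos 32 'b': at 6  ** P1@[30:32]
pos 33 'b': at 7 (via fail)
pos 34 'b': at 8
pos 35 'a': at 5 (via fail)  ** P6@[34:35]
pos 36 'a': at 0 (via fail)
pos 37 'c': at 1  ** P3@[37:37]
pos 38 'b': at 4 (via fail)
pos 39 'a': at 5  ** P6@[38:39]
pos 40 'b': at 6  ** P1@[38:40]
pos 41 'a': at 5 (via fail)  ** P6@[40:41]
pos 42 'b': at 6  ** P1@[40:42]
pos 43 'a': at 5 (via fail)  ** P6@[42:43]
pos 44 'b': at 6  ** P1@[42:44]
pos 45 'a': at 5 (via fail)  ** P6@[44:45]
pos 46 'b': at 6  ** P1@[44:46]
pos 47 'b': at 7 (via fail)
pos 48 'b': at 8
pos 49 'a': at 5 (via fail)  ** P6@[48:49]
pos 50 'b': at 6  ** P1@[48:50]
pos 51 'c': at 10 (via fail)  ** P3@[51:51]
pos 52 'a': at 2 (via fail)
pos 53 'a': at 0 (via fail)
pos 54 'b': at 4
pos 55 'a': at 5  ** P6@[54:55]
pos 56 'c': at 1 (via fail)  ** P3@[56:56]
pos 57 'b': at 4 (via fail)
pos 58 'a': at 5  ** P6@[57:58]
pos 59 'b': at 6  ** P1@[57:59]
pos 60 'a': at 5 (via fail)  ** P6@[59:60]
pos 61 'b': at 6  ** P1@[59:61]
pos 62 'b': at 7 (via fail)
pos 63 'a': at 5 (via fail)  ** P6@[62:63]
pos 64 'a': at 0 (via fail)
pos 65 'b': at 4
pos 66 'b': at 7
pos 67 'b': at 8
pos 68 'c': at 9  ** P2@[65:68],P3@[68:68]

Result: [[0,3],[3,3],[4,3],[4,5],[5,3],[5,5],[6,3],[6,5],[9,3],[13,2],[13,3],[15,3],[16,3],[16,5],[17,3],[17,5],[19,3],[21,4],[21,6],[22,3],[23,3],[23,5],[25,0],[25,3],[26,3],[26,5],[28,6],[29,1],[31,6],[32,1],[35,6],[37,3],[39,6],[40,1],[41,6],[42,1],[43,6],[44,1],[45,6],[46,1],[49,6],[50,1],[51,3],[55,6],[56,3],[58,6],[59,1],[60,6],[61,1],[63,6],[68,2],[68,3]]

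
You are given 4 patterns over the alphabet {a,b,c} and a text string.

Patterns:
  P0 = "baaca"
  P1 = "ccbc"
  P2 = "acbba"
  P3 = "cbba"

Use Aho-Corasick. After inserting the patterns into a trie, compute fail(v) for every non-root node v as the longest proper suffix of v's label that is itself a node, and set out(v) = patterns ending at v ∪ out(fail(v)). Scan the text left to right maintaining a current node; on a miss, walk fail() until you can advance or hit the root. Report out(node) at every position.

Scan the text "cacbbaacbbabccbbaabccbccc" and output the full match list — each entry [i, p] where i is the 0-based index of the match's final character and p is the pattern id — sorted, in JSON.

Build automaton:
Trie (insert patterns):
  0='ε' goto a→10 b→1 c→6
  1='b' goto a→2
  2='ba' goto a→3
  3='baa' goto c→4
  4='baac' goto a→5
  5='baaca' goto ·  [P0 ends]
  6='c' goto b→15 c→7
  7='cc' goto b→8
  8='ccb' goto c→9
  9='ccbc' goto ·  [P1 ends]
  10='a' goto c→11
  11='ac' goto b→12
  12='acb' goto b→13
  13='acbb' goto a→14
  14='acbba' goto ·  [P2 ends]
  15='cb' goto b→16
  16='cbb' goto a→17
  17='cbba' goto ·  [P3 ends]

BFS fail/out derivation:
  fail(1) 'b': from fail(0)=0 chase 'b': 0 ⇒ 0;  out=∅∪out(0)=∅
  fail(6) 'c': from fail(0)=0 chase 'c': 0 ⇒ 0;  out=∅∪out(0)=∅
  fail(10) 'a': from fail(0)=0 chase 'a': 0 ⇒ 0;  out=∅∪out(0)=∅
  fail(2) 'ba': from fail(1)=0 chase 'a': 0 ⇒ 10;  out=∅∪out(10)=∅
  fail(7) 'cc': from fail(6)=0 chase 'c': 0 ⇒ 6;  out=∅∪out(6)=∅
  fail(11) 'ac': from fail(10)=0 chase 'c': 0 ⇒ 6;  out=∅∪out(6)=∅
  fail(15) 'cb': from fail(6)=0 chase 'b': 0 ⇒ 1;  out=∅∪out(1)=∅
  fail(3) 'baa': from fail(2)=10 chase 'a': 10→0 ⇒ 10;  out=∅∪out(10)=∅
  fail(8) 'ccb': from fail(7)=6 chase 'b': 6 ⇒ 15;  out=∅∪out(15)=∅
  fail(12) 'acb': from fail(11)=6 chase 'b': 6 ⇒ 15;  out=∅∪out(15)=∅
  fail(16) 'cbb': from fail(15)=1 chase 'b': 1→0 ⇒ 1;  out=∅∪out(1)=∅
  fail(4) 'baac': from fail(3)=10 chase 'c': 10 ⇒ 11;  out=∅∪out(11)=∅
  fail(9) 'ccbc': from fail(8)=15 chase 'c': 15→1→0 ⇒ 6;  out={1}∪out(6)={1}
  fail(13) 'acbb': from fail(12)=15 chase 'b': 15 ⇒ 16;  out=∅∪out(16)=∅
  fail(17) 'cbba': from fail(16)=1 chase 'a': 1 ⇒ 2;  out={3}∪out(2)={3}
  fail(5) 'baaca': from fail(4)=11 chase 'a': 11→6→0 ⇒ 10;  out={0}∪out(10)={0}
  fail(14) 'acbba': from fail(13)=16 chase 'a': 16 ⇒ 17;  out={2}∪out(17)={2,3}

Run:
i=0 'c': node 0→6
i=1 'a': node 6→10 (fail-walked)
i=2 'c': node 10→11
i=3 'b': node 11→12
i=4 'b': node 12→13
i=5 'a': node 13→14  ** P2@[1:5],P3@[2:5]
i=6 'a': node 14→3 (fail-walked)
i=7 'c': node 3→4
i=8 'b': node 4→12 (fail-walked)
i=9 'b': node 12→13
i=10 'a': node 13→14  ** P2@[6:10],P3@[7:10]
i=11 'b': node 14→1 (fail-walked)
i=12 'c': node 1→6 (fail-walked)
i=13 'c': node 6→7
i=14 'b': node 7→8
i=15 'b': node 8→16 (fail-walked)
i=16 'a': node 16→17  ** P3@[13:16]
i=17 'a': node 17→3 (fail-walked)
i=18 'b': node 3→1 (fail-walked)
i=19 'c': node 1→6 (fail-walked)
i=20 'c': node 6→7
i=21 'b': node 7→8
i=22 'c': node 8→9  ** P1@[19:22]
i=23 'c': node 9→7 (fail-walked)
i=24 'c': node 7→7 (fail-walked)

Result: [[5,2],[5,3],[10,2],[10,3],[16,3],[22,1]]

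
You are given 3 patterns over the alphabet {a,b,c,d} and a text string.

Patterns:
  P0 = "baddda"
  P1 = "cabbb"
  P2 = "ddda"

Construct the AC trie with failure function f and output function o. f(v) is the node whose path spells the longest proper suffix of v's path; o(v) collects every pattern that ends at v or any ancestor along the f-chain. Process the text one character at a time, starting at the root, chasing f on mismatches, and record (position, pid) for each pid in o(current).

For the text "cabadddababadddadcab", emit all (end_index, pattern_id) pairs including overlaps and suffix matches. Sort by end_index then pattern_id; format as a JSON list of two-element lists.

Construct AC machine:
Trie (insert patterns):
  n0 'ε': b→1 c→7 d→12
  n1 'b': a→2
  n2 'ba': d→3
  n3 'bad': d→4
  n4 'badd': d→5
  n5 'baddd': a→6
  n6 'baddda': ·  [P0 ends]
  n7 'c': a→8
  n8 'ca': b→9
  n9 'cab': b→10
  n10 'cabb': b→11
  n11 'cabbb': ·  [P1 ends]
  n12 'd': d→13
  n13 'dd': d→14
  n14 'ddd': a→15
  n15 'ddda': ·  [P2 ends]

BFS fail/out derivation:
  n1('b'): parent n0 fail=0; on 'b' 0 → fail=0;  out ∅∪∅=∅
  n7('c'): parent n0 fail=0; on 'c' 0 → fail=0;  out ∅∪∅=∅
  n12('d'): parent n0 fail=0; on 'd' 0 → fail=0;  out ∅∪∅=∅
  n2('ba'): parent n1 fail=0; on 'a' 0 → fail=0;  out ∅∪∅=∅
  n8('ca'): parent n7 fail=0; on 'a' 0 → fail=0;  out ∅∪∅=∅
  n13('dd'): parent n12 fail=0; on 'd' 0 → fail=12;  out ∅∪∅=∅
  n3('bad'): parent n2 fail=0; on 'd' 0 → fail=12;  out ∅∪∅=∅
  n9('cab'): parent n8 fail=0; on 'b' 0 → fail=1;  out ∅∪∅=∅
  n14('ddd'): parent n13 fail=12; on 'd' 12 → fail=13;  out ∅∪∅=∅
  n4('badd'): parent n3 fail=12; on 'd' 12 → fail=13;  out ∅∪∅=∅
  n10('cabb'): parent n9 fail=1; on 'b' 1→0 → fail=1;  out ∅∪∅=∅
  n15('ddda'): parent n14 fail=13; on 'a' 13→12→0 → fail=0;  out {2}∪∅={2}
  n5('baddd'): parent n4 fail=13; on 'd' 13 → fail=14;  out ∅∪∅=∅
  n11('cabbb'): parent n10 fail=1; on 'b' 1→0 → fail=1;  out {1}∪∅={1}
  n6('baddda'): parent n5 fail=14; on 'a' 14 → fail=15;  out {0}∪{2}={0,2}

Run:
[0] read 'c'  n0⇒n7
[1] read 'a'  n7⇒n8
[2] read 'b'  n8⇒n9
[3] read 'a'  n9⇒n2 ·f
[4] read 'd'  n2⇒n3
[5] read 'd'  n3⇒n4
[6] read 'd'  n4⇒n5
[7] read 'a'  n5⇒n6  emit P0@[2:7],P2@[4:7]
[8] read 'b'  n6⇒n1 ·f
[9] read 'a'  n1⇒n2
[10] read 'b'  n2⇒n1 ·f
[11] read 'a'  n1⇒n2
[12] read 'd'  n2⇒n3
[13] read 'd'  n3⇒n4
[14] read 'd'  n4⇒n5
[15] read 'a'  n5⇒n6  emit P0@[10:15],P2@[12:15]
[16] read 'd'  n6⇒n12 ·f
[17] read 'c'  n12⇒n7 ·f
[18] read 'a'  n7⇒n8
[19] read 'b'  n8⇒n9

Result: [[7,0],[7,2],[15,0],[15,2]]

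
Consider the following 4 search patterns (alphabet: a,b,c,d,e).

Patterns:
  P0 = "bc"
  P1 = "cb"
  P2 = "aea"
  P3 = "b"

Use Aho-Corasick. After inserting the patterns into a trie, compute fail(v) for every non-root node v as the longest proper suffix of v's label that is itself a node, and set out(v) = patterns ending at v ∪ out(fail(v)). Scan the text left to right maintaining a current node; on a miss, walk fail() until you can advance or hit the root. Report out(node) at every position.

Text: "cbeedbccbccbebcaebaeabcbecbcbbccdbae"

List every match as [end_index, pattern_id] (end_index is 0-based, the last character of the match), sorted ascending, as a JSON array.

Build automaton:
Trie nodes:
  n0 'ε': a→5 b→1 c→3
  n1 'b': c→2  [P3 ends]
  n2 'bc': ·  [P0 ends]
  n3 'c': b→4
  n4 'cb': ·  [P1 ends]
  n5 'a': e→6
  n6 'ae': a→7
  n7 'aea': ·  [P2 ends]

BFS fail/out derivation:
  fail(1) 'b': from fail(0)=0 chase 'b': 0 ⇒ 0;  out={3}∪out(0)={3}
  fail(3) 'c': from fail(0)=0 chase 'c': 0 ⇒ 0;  out=∅∪out(0)=∅
  fail(5) 'a': from fail(0)=0 chase 'a': 0 ⇒ 0;  out=∅∪out(0)=∅
  fail(2) 'bc': from fail(1)=0 chase 'c': 0 ⇒ 3;  out={0}∪out(3)={0}
  fail(4) 'cb': from fail(3)=0 chase 'b': 0 ⇒ 1;  out={1}∪out(1)={1,3}
  fail(6) 'ae': from fail(5)=0 chase 'e': 0 ⇒ 0;  out=∅∪out(0)=∅
  fail(7) 'aea': from fail(6)=0 chase 'a': 0 ⇒ 5;  out={2}∪out(5)={2}

Run:
[0] read 'c'  n0⇒n3
[1] read 'b'  n3⇒n4  emit P1@[0:1],P3@[1:1]
[2] read 'e'  n4⇒n0 ·f
[3] read 'e'  n0⇒n0
[4] read 'd'  n0⇒n0
[5] read 'b'  n0⇒n1  emit P3@[5:5]
[6] read 'c'  n1⇒n2  emit P0@[5:6]
[7] read 'c'  n2⇒n3 ·f
[8] read 'b'  n3⇒n4  emit P1@[7:8],P3@[8:8]
[9] read 'c'  n4⇒n2 ·f  emit P0@[8:9]
[10] read 'c'  n2⇒n3 ·f
[11] read 'b'  n3⇒n4  emit P1@[10:11],P3@[11:11]
[12] read 'e'  n4⇒n0 ·f
[13] read 'b'  n0⇒n1  emit P3@[13:13]
[14] read 'c'  n1⇒n2  emit P0@[13:14]
[15] read 'a'  n2⇒n5 ·f
[16] read 'e'  n5⇒n6
[17] read 'b'  n6⇒n1 ·f  emit P3@[17:17]
[18] read 'a'  n1⇒n5 ·f
[19] read 'e'  n5⇒n6
[20] read 'a'  n6⇒n7  emit P2@[18:20]
[21] read 'b'  n7⇒n1 ·f  emit P3@[21:21]
[22] read 'c'  n1⇒n2  emit P0@[21:22]
[23] read 'b'  n2⇒n4 ·f  emit P1@[22:23],P3@[23:23]
[24] read 'e'  n4⇒n0 ·f
[25] read 'c'  n0⇒n3
[26] read 'b'  n3⇒n4  emit P1@[25:26],P3@[26:26]
[27] read 'c'  n4⇒n2 ·f  emit P0@[26:27]
[28] read 'b'  n2⇒n4 ·f  emit P1@[27:28],P3@[28:28]
[29] read 'b'  n4⇒n1 ·f  emit P3@[29:29]
[30] read 'c'  n1⇒n2  emit P0@[29:30]
[31] read 'c'  n2⇒n3 ·f
[32] read 'd'  n3⇒n0 ·f
[33] read 'b'  n0⇒n1  emit P3@[33:33]
[34] read 'a'  n1⇒n5 ·f
[35] read 'e'  n5⇒n6

All matches (sorted): [[1,1],[1,3],[5,3],[6,0],[8,1],[8,3],[9,0],[11,1],[11,3],[13,3],[14,0],[17,3],[20,2],[21,3],[22,0],[23,1],[23,3],[26,1],[26,3],[27,0],[28,1],[28,3],[29,3],[30,0],[33,3]]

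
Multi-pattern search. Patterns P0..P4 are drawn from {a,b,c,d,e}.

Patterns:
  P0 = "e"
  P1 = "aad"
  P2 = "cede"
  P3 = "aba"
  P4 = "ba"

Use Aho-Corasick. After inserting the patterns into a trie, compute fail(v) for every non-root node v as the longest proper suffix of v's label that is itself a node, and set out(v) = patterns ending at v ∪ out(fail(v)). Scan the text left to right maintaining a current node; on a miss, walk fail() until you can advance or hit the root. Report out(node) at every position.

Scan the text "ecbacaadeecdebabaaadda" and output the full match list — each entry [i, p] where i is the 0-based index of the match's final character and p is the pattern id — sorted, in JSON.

Build automaton:
Trie nodes:
  0='ε' goto a→2 b→11 c→5 e→1
  1='e' goto ·  ←P0
  2='a' goto a→3 b→9
  3='aa' goto d→4
  4='aad' goto ·  ←P1
  5='c' goto e→6
  6='ce' goto d→7
  7='ced' goto e→8
  8='cede' goto ·  ←P2
  9='ab' goto a→10
  10='aba' goto ·  ←P3
  11='b' goto a→12
  12='ba' goto ·  ←P4

BFS fail/out derivation:
  n1('e'): parent n0 fail=0; on 'e' 0 → fail=0;  out {0}∪∅={0}
  n2('a'): parent n0 fail=0; on 'a' 0 → fail=0;  out ∅∪∅=∅
  n5('c'): parent n0 fail=0; on 'c' 0 → fail=0;  out ∅∪∅=∅
  n11('b'): parent n0 fail=0; on 'b' 0 → fail=0;  out ∅∪∅=∅
  n3('aa'): parent n2 fail=0; on 'a' 0 → fail=2;  out ∅∪∅=∅
  n6('ce'): parent n5 fail=0; on 'e' 0 → fail=1;  out ∅∪{0}={0}
  n9('ab'): parent n2 fail=0; on 'b' 0 → fail=11;  out ∅∪∅=∅
  n12('ba'): parent n11 fail=0; on 'a' 0 → fail=2;  out {4}∪∅={4}
  n4('aad'): parent n3 fail=2; on 'd' 2→0 → fail=0;  out {1}∪∅={1}
  n7('ced'): parent n6 fail=1; on 'd' 1→0 → fail=0;  out ∅∪∅=∅
  n10('aba'): parent n9 fail=11; on 'a' 11 → fail=12;  out {3}∪{4}={3,4}
  n8('cede'): parent n7 fail=0; on 'e' 0 → fail=1;  out {2}∪{0}={0,2}

Text stream:
[0] read 'e'  n0⇒n1  emit P0@[0:0]
[1] read 'c'  n1⇒n5 ·f
[2] read 'b'  n5⇒n11 ·f
[3] read 'a'  n11⇒n12  emit P4@[2:3]
[4] read 'c'  n12⇒n5 ·f
[5] read 'a'  n5⇒n2 ·f
[6] read 'a'  n2⇒n3
[7] read 'd'  n3⇒n4  emit P1@[5:7]
[8] read 'e'  n4⇒n1 ·f  emit P0@[8:8]
[9] read 'e'  n1⇒n1 ·f  emit P0@[9:9]
[10] read 'c'  n1⇒n5 ·f
[11] read 'd'  n5⇒n0 ·f
[12] read 'e'  n0⇒n1  emit P0@[12:12]
[13] read 'b'  n1⇒n11 ·f
[14] read 'a'  n11⇒n12  emit P4@[13:14]
[15] read 'b'  n12⇒n9 ·f
[16] read 'a'  n9⇒n10  emit P3@[14:16],P4@[15:16]
[17] read 'a'  n10⇒n3 ·f
[18] read 'a'  n3⇒n3 ·f
[19] read 'd'  n3⇒n4  emit P1@[17:19]
[20] read 'd'  n4⇒n0 ·f
[21] read 'a'  n0⇒n2

All matches (sorted): [[0,0],[3,4],[7,1],[8,0],[9,0],[12,0],[14,4],[16,3],[16,4],[19,1]]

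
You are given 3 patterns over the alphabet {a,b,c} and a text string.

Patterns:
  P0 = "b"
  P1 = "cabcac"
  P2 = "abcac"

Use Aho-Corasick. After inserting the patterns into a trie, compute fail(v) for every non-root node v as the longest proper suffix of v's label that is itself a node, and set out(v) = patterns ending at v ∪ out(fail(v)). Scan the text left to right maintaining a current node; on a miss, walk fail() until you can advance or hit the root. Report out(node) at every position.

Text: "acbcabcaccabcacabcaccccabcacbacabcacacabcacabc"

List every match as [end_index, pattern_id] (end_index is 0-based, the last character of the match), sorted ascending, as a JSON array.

Build automaton:
Trie (insert patterns):
  0='ε' goto a→8 b→1 c→2
  1='b' goto ·  [P0 ends]
  2='c' goto a→3
  3='ca' goto b→4
  4='cab' goto c→5
  5='cabc' goto a→6
  6='cabca' goto c→7
  7='cabcac' goto ·  [P1 ends]
  8='a' goto b→9
  9='ab' goto c→10
  10='abc' goto a→11
  11='abca' goto c→12
  12='abcac' goto ·  [P2 ends]

Failure links (BFS by depth):
  n1('b'): parent n0 fail=0; on 'b' 0 → fail=0;  out {0}∪∅={0}
  n2('c'): parent n0 fail=0; on 'c' 0 → fail=0;  out ∅∪∅=∅
  n8('a'): parent n0 fail=0; on 'a' 0 → fail=0;  out ∅∪∅=∅
  n3('ca'): parent n2 fail=0; on 'a' 0 → fail=8;  out ∅∪∅=∅
  n9('ab'): parent n8 fail=0; on 'b' 0 → fail=1;  out ∅∪{0}={0}
  n4('cab'): parent n3 fail=8; on 'b' 8 → fail=9;  out ∅∪{0}={0}
  n10('abc'): parent n9 fail=1; on 'c' 1→0 → fail=2;  out ∅∪∅=∅
  n5('cabc'): parent n4 fail=9; on 'c' 9 → fail=10;  out ∅∪∅=∅
  n11('abca'): parent n10 fail=2; on 'a' 2 → fail=3;  out ∅∪∅=∅
  n6('cabca'): parent n5 fail=10; on 'a' 10 → fail=11;  out ∅∪∅=∅
  n12('abcac'): parent n11 fail=3; on 'c' 3→8→0 → fail=2;  out {2}∪∅={2}
  n7('cabcac'): parent n6 fail=11; on 'c' 11 → fail=12;  out {1}∪{2}={1,2}

Scan:
pos 0 'a': at 8
pos 1 'c': at 2 ·f
pos 2 'b': at 1 ·f  emit P0@[2:2]
pos 3 'c': at 2 ·f
pos 4 'a': at 3
pos 5 'b': at 4  emit P0@[5:5]
pos 6 'c': at 5
pos 7 'a': at 6
pos 8 'c': at 7  emit P1@[3:8],P2@[4:8]
pos 9 'c': at 2 ·f
pos 10 'a': at 3
pos 11 'b': at 4  emit P0@[11:11]
pos 12 'c': at 5
pos 13 'a': at 6
pos 14 'c': at 7  emit P1@[9:14],P2@[10:14]
pos 15 'a': at 3 ·f
pos 16 'b': at 4  emit P0@[16:16]
pos 17 'c': at 5
pos 18 'a': at 6
pos 19 'c': at 7  emit P1@[14:19],P2@[15:19]
pos 20 'c': at 2 ·f
pos 21 'c': at 2 ·f
pos 22 'c': at 2 ·f
pos 23 'a': at 3
pos 24 'b': at 4  emit P0@[24:24]
pos 25 'c': at 5
pos 26 'a': at 6
pos 27 'c': at 7  emit P1@[22:27],P2@[23:27]
pos 28 'b': at 1 ·f  emit P0@[28:28]
pos 29 'a': at 8 ·f
pos 30 'c': at 2 ·f
pos 31 'a': at 3
pos 32 'b': at 4  emit P0@[32:32]
pos 33 'c': at 5
pos 34 'a': at 6
pos 35 'c': at 7  emit P1@[30:35],P2@[31:35]
pos 36 'a': at 3 ·f
pos 37 'c': at 2 ·f
pos 38 'a': at 3
pos 39 'b': at 4  emit P0@[39:39]
pos 40 'c': at 5
pos 41 'a': at 6
pos 42 'c': at 7  emit P1@[37:42],P2@[38:42]
pos 43 'a': at 3 ·f
pos 44 'b': at 4  emit P0@[44:44]
pos 45 'c': at 5

Matches: [[2,0],[5,0],[8,1],[8,2],[11,0],[14,1],[14,2],[16,0],[19,1],[19,2],[24,0],[27,1],[27,2],[28,0],[32,0],[35,1],[35,2],[39,0],[42,1],[42,2],[44,0]]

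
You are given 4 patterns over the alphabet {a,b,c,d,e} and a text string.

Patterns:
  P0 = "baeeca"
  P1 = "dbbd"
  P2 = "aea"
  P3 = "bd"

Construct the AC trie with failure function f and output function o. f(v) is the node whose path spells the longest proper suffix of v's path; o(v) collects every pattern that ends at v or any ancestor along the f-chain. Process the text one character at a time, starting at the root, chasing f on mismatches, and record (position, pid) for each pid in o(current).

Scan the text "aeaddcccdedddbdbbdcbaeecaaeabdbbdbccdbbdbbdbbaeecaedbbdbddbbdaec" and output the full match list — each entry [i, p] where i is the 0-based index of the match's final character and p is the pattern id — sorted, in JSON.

Build:
Trie (insert patterns):
  0='ε' goto a→11 b→1 d→7
  1='b' goto a→2 d→14
  2='ba' goto e→3
  3='bae' goto e→4
  4='baee' goto c→5
  5='baeec' goto a→6
  6='baeeca' goto ·  ←P0
  7='d' goto b→8
  8='db' goto b→9
  9='dbb' goto d→10
  10='dbbd' goto ·  ←P1
  11='a' goto e→12
  12='ae' goto a→13
  13='aea' goto ·  ←P2
  14='bd' goto ·  ←P3

BFS fail/out derivation:
  fail(1) 'b': from fail(0)=0 chase 'b': 0 ⇒ 0;  out=∅∪out(0)=∅
  fail(7) 'd': from fail(0)=0 chase 'd': 0 ⇒ 0;  out=∅∪out(0)=∅
  fail(11) 'a': from fail(0)=0 chase 'a': 0 ⇒ 0;  out=∅∪out(0)=∅
  fail(2) 'ba': from fail(1)=0 chase 'a': 0 ⇒ 11;  out=∅∪out(11)=∅
  fail(8) 'db': from fail(7)=0 chase 'b': 0 ⇒ 1;  out=∅∪out(1)=∅
  fail(12) 'ae': from fail(11)=0 chase 'e': 0 ⇒ 0;  out=∅∪out(0)=∅
  fail(14) 'bd': from fail(1)=0 chase 'd': 0 ⇒ 7;  out={3}∪out(7)={3}
  fail(3) 'bae': from fail(2)=11 chase 'e': 11 ⇒ 12;  out=∅∪out(12)=∅
  fail(9) 'dbb': from fail(8)=1 chase 'b': 1→0 ⇒ 1;  out=∅∪out(1)=∅
  fail(13) 'aea': from fail(12)=0 chase 'a': 0 ⇒ 11;  out={2}∪out(11)={2}
  fail(4) 'baee': from fail(3)=12 chase 'e': 12→0 ⇒ 0;  out=∅∪out(0)=∅
  fail(10) 'dbbd': from fail(9)=1 chase 'd': 1 ⇒ 14;  out={1}∪out(14)={1,3}
  fail(5) 'baeec': from fail(4)=0 chase 'c': 0 ⇒ 0;  out=∅∪out(0)=∅
  fail(6) 'baeeca': from fail(5)=0 chase 'a': 0 ⇒ 11;  out={0}∪out(11)={0}

Text stream:
[0] read 'a'  n0⇒n11
[1] read 'e'  n11⇒n12
[2] read 'a'  n12⇒n13  ** P2@[0:2]
[3] read 'd'  n13⇒n7 (fail-walked)
[4] read 'd'  n7⇒n7 (fail-walked)
[5] read 'c'  n7⇒n0 (fail-walked)
[6] read 'c'  n0⇒n0
[7] read 'c'  n0⇒n0
[8] read 'd'  n0⇒n7
[9] read 'e'  n7⇒n0 (fail-walked)
[10] read 'd'  n0⇒n7
[11] read 'd'  n7⇒n7 (fail-walked)
[12] read 'd'  n7⇒n7 (fail-walked)
[13] read 'b'  n7⇒n8
[14] read 'd'  n8⇒n14 (fail-walked)  ** P3@[13:14]
[15] read 'b'  n14⇒n8 (fail-walked)
[16] read 'b'  n8⇒n9
[17] read 'd'  n9⇒n10  ** P1@[14:17],P3@[16:17]
[18] read 'c'  n10⇒n0 (fail-walked)
[19] read 'b'  n0⇒n1
[20] read 'a'  n1⇒n2
[21] read 'e'  n2⇒n3
[22] read 'e'  n3⇒n4
[23] read 'c'  n4⇒n5
[24] read 'a'  n5⇒n6  ** P0@[19:24]
[25] read 'a'  n6⇒n11 (fail-walked)
[26] read 'e'  n11⇒n12
[27] read 'a'  n12⇒n13  ** P2@[25:27]
[28] read 'b'  n13⇒n1 (fail-walked)
[29] read 'd'  n1⇒n14  ** P3@[28:29]
[30] read 'b'  n14⇒n8 (fail-walked)
[31] read 'b'  n8⇒n9
[32] read 'd'  n9⇒n10  ** P1@[29:32],P3@[31:32]
[33] read 'b'  n10⇒n8 (fail-walked)
[34] read 'c'  n8⇒n0 (fail-walked)
[35] read 'c'  n0⇒n0
[36] read 'd'  n0⇒n7
[37] read 'b'  n7⇒n8
[38] read 'b'  n8⇒n9
[39] read 'd'  n9⇒n10  ** P1@[36:39],P3@[38:39]
[40] read 'b'  n10⇒n8 (fail-walked)
[41] read 'b'  n8⇒n9
[42] read 'd'  n9⇒n10  ** P1@[39:42],P3@[41:42]
[43] read 'b'  n10⇒n8 (fail-walked)
[44] read 'b'  n8⇒n9
[45] read 'a'  n9⇒n2 (fail-walked)
[46] read 'e'  n2⇒n3
[47] read 'e'  n3⇒n4
[48] read 'c'  n4⇒n5
[49] read 'a'  n5⇒n6  ** P0@[44:49]
[50] read 'e'  n6⇒n12 (fail-walked)
[51] read 'd'  n12⇒n7 (fail-walked)
[52] read 'b'  n7⇒n8
[53] read 'b'  n8⇒n9
[54] read 'd'  n9⇒n10  ** P1@[51:54],P3@[53:54]
[55] read 'b'  n10⇒n8 (fail-walked)
[56] read 'd'  n8⇒n14 (fail-walked)  ** P3@[55:56]
[57] read 'd'  n14⇒n7 (fail-walked)
[58] read 'b'  n7⇒n8
[59] read 'b'  n8⇒n9
[60] read 'd'  n9⇒n10  ** P1@[57:60],P3@[59:60]
[61] read 'a'  n10⇒n11 (fail-walked)
[62] read 'e'  n11⇒n12
[63] read 'c'  n12⇒n0 (fail-walked)

Result: [[2,2],[14,3],[17,1],[17,3],[24,0],[27,2],[29,3],[32,1],[32,3],[39,1],[39,3],[42,1],[42,3],[49,0],[54,1],[54,3],[56,3],[60,1],[60,3]]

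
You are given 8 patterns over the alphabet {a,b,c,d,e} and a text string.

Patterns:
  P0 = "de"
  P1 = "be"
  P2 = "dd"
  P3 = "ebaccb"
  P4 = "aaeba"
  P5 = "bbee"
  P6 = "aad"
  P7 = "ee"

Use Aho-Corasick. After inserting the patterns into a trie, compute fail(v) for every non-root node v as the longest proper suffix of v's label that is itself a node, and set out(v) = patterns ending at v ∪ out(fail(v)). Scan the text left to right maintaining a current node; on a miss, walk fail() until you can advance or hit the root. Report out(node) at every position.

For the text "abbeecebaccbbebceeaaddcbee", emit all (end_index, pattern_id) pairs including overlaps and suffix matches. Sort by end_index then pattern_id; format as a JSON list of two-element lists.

Build automaton:
Trie (insert patterns):
  n0 'ε': a→12 b→3 d→1 e→6
  n1 'd': d→5 e→2
  n2 'de': ·  ←P0
  n3 'b': b→17 e→4
  n4 'be': ·  ←P1
  n5 'dd': ·  ←P2
  n6 'e': b→7 e→21
  n7 'eb': a→8
  n8 'eba': c→9
  n9 'ebac': c→10
  n10 'ebacc': b→11
  n11 'ebaccb': ·  ←P3
  n12 'a': a→13
  n13 'aa': d→20 e→14
  n14 'aae': b→15
  n15 'aaeb': a→16
  n16 'aaeba': ·  ←P4
  n17 'bb': e→18
  n18 'bbe': e→19
  n19 'bbee': ·  ←P5
  n20 'aad': ·  ←P6
  n21 'ee': ·  ←P7

Failure links (BFS by depth):
  n1('d'): parent n0 fail=0; on 'd' 0 → fail=0;  out ∅∪∅=∅
  n3('b'): parent n0 fail=0; on 'b' 0 → fail=0;  out ∅∪∅=∅
  n6('e'): parent n0 fail=0; on 'e' 0 → fail=0;  out ∅∪∅=∅
  n12('a'): parent n0 fail=0; on 'a' 0 → fail=0;  out ∅∪∅=∅
  n2('de'): parent n1 fail=0; on 'e' 0 → fail=6;  out {0}∪∅={0}
  n4('be'): parent n3 fail=0; on 'e' 0 → fail=6;  out {1}∪∅={1}
  n5('dd'): parent n1 fail=0; on 'd' 0 → fail=1;  out {2}∪∅={2}
  n7('eb'): parent n6 fail=0; on 'b' 0 → fail=3;  out ∅∪∅=∅
  n13('aa'): parent n12 fail=0; on 'a' 0 → fail=12;  out ∅∪∅=∅
  n17('bb'): parent n3 fail=0; on 'b' 0 → fail=3;  out ∅∪∅=∅
  n21('ee'): parent n6 fail=0; on 'e' 0 → fail=6;  out {7}∪∅={7}
  n8('eba'): parent n7 fail=3; on 'a' 3→0 → fail=12;  out ∅∪∅=∅
  n14('aae'): parent n13 fail=12; on 'e' 12→0 → fail=6;  out ∅∪∅=∅
  n18('bbe'): parent n17 fail=3; on 'e' 3 → fail=4;  out ∅∪{1}={1}
  n20('aad'): parent n13 fail=12; on 'd' 12→0 → fail=1;  out {6}∪∅={6}
  n9('ebac'): parent n8 fail=12; on 'c' 12→0 → fail=0;  out ∅∪∅=∅
  n15('aaeb'): parent n14 fail=6; on 'b' 6 → fail=7;  out ∅∪∅=∅
  n19('bbee'): parent n18 fail=4; on 'e' 4→6 → fail=21;  out {5}∪{7}={5,7}
  n10('ebacc'): parent n9 fail=0; on 'c' 0 → fail=0;  out ∅∪∅=∅
  n16('aaeba'): parent n15 fail=7; on 'a' 7 → fail=8;  out {4}∪∅={4}
  n11('ebaccb'): parent n10 fail=0; on 'b' 0 → fail=3;  out {3}∪∅={3}

Text stream:
i=0 'a': node 0→12
i=1 'b': node 12→3 (via fail)
i=2 'b': node 3→17
i=3 'e': node 17→18  emit P1@[2:3]
i=4 'e': node 18→19  emit P5@[1:4],P7@[3:4]
i=5 'c': node 19→0 (via fail)
i=6 'e': node 0→6
i=7 'b': node 6→7
i=8 'a': node 7→8
i=9 'c': node 8→9
i=10 'c': node 9→10
i=11 'b': node 10→11  emit P3@[6:11]
i=12 'b': node 11→17 (via fail)
i=13 'e': node 17→18  emit P1@[12:13]
i=14 'b': node 18→7 (via fail)
i=15 'c': node 7→0 (via fail)
i=16 'e': node 0→6
i=17 'e': node 6→21  emit P7@[16:17]
i=18 'a': node 21→12 (via fail)
i=19 'a': node 12→13
i=20 'd': node 13→20  emit P6@[18:20]
i=21 'd': node 20→5 (via fail)  emit P2@[20:21]
i=22 'c': node 5→0 (via fail)
i=23 'b': node 0→3
i=24 'e': node 3→4  emit P1@[23:24]
i=25 'e': node 4→21 (via fail)  emit P7@[24:25]

Matches: [[3,1],[4,5],[4,7],[11,3],[13,1],[17,7],[20,6],[21,2],[24,1],[25,7]]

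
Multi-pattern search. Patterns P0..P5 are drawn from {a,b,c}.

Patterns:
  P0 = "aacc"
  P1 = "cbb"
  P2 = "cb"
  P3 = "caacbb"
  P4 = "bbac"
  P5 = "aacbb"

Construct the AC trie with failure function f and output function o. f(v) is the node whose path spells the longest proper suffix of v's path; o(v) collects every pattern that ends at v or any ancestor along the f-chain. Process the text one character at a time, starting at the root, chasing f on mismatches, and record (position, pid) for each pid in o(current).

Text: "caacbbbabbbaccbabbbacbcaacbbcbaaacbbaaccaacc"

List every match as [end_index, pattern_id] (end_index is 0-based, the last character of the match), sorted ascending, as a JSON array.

Build automaton:
Trie nodes:
  n0 'ε': a→1 b→13 c→5
  n1 'a': a→2
  n2 'aa': c→3
  n3 'aac': b→17 c→4
  n4 'aacc': ·  ←P0
  n5 'c': a→8 b→6
  n6 'cb': b→7  ←P2
  n7 'cbb': ·  ←P1
  n8 'ca': a→9
  n9 'caa': c→10
  n10 'caac': b→11
  n11 'caacb': b→12
  n12 'caacbb': ·  ←P3
  n13 'b': b→14
  n14 'bb': a→15
  n15 'bba': c→16
  n16 'bbac': ·  ←P4
  n17 'aacb': b→18
  n18 'aacbb': ·  ←P5

Failure links (BFS by depth):
  fail(1) 'a': from fail(0)=0 chase 'a': 0 ⇒ 0;  out=∅∪out(0)=∅
  fail(5) 'c': from fail(0)=0 chase 'c': 0 ⇒ 0;  out=∅∪out(0)=∅
  fail(13) 'b': from fail(0)=0 chase 'b': 0 ⇒ 0;  out=∅∪out(0)=∅
  fail(2) 'aa': from fail(1)=0 chase 'a': 0 ⇒ 1;  out=∅∪out(1)=∅
  fail(6) 'cb': from fail(5)=0 chase 'b': 0 ⇒ 13;  out={2}∪out(13)={2}
  fail(8) 'ca': from fail(5)=0 chase 'a': 0 ⇒ 1;  out=∅∪out(1)=∅
  fail(14) 'bb': from fail(13)=0 chase 'b': 0 ⇒ 13;  out=∅∪out(13)=∅
  fail(3) 'aac': from fail(2)=1 chase 'c': 1→0 ⇒ 5;  out=∅∪out(5)=∅
  fail(7) 'cbb': from fail(6)=13 chase 'b': 13 ⇒ 14;  out={1}∪out(14)={1}
  fail(9) 'caa': from fail(8)=1 chase 'a': 1 ⇒ 2;  out=∅∪out(2)=∅
  fail(15) 'bba': from fail(14)=13 chase 'a': 13→0 ⇒ 1;  out=∅∪out(1)=∅
  fail(4) 'aacc': from fail(3)=5 chase 'c': 5→0 ⇒ 5;  out={0}∪out(5)={0}
  fail(10) 'caac': from fail(9)=2 chase 'c': 2 ⇒ 3;  out=∅∪out(3)=∅
  fail(16) 'bbac': from fail(15)=1 chase 'c': 1→0 ⇒ 5;  out={4}∪out(5)={4}
  fail(17) 'aacb': from fail(3)=5 chase 'b': 5 ⇒ 6;  out=∅∪out(6)={2}
  fail(11) 'caacb': from fail(10)=3 chase 'b': 3 ⇒ 17;  out=∅∪out(17)={2}
  fail(18) 'aacbb': from fail(17)=6 chase 'b': 6 ⇒ 7;  out={5}∪out(7)={1,5}
  fail(12) 'caacbb': from fail(11)=17 chase 'b': 17 ⇒ 18;  out={3}∪out(18)={1,3,5}

Scan:
pos 0 'c': at 5
pos 1 'a': at 8
pos 2 'a': at 9
pos 3 'c': at 10
pos 4 'b': at 11  emit P2@[3:4]
pos 5 'b': at 12  emit P1@[3:5],P3@[0:5],P5@[1:5]
pos 6 'b': at 14 ·f
pos 7 'a': at 15
pos 8 'b': at 13 ·f
pos 9 'b': at 14
pos 10 'b': at 14 ·f
pos 11 'a': at 15
pos 12 'c': at 16  emit P4@[9:12]
pos 13 'c': at 5 ·f
pos 14 'b': at 6  emit P2@[13:14]
pos 15 'a': at 1 ·f
pos 16 'b': at 13 ·f
pos 17 'b': at 14
pos 18 'b': at 14 ·f
pos 19 'a': at 15
pos 20 'c': at 16  emit P4@[17:20]
pos 21 'b': at 6 ·f  emit P2@[20:21]
pos 22 'c': at 5 ·f
pos 23 'a': at 8
pos 24 'a': at 9
pos 25 'c': at 10
pos 26 'b': at 11  emit P2@[25:26]
pos 27 'b': at 12  emit P1@[25:27],P3@[22:27],P5@[23:27]
pos 28 'c': at 5 ·f
pos 29 'b': at 6  emit P2@[28:29]
pos 30 'a': at 1 ·f
pos 31 'a': at 2
pos 32 'a': at 2 ·f
pos 33 'c': at 3
pos 34 'b': at 17  emit P2@[33:34]
pos 35 'b': at 18  emit P1@[33:35],P5@[31:35]
pos 36 'a': at 15 ·f
pos 37 'a': at 2 ·f
pos 38 'c': at 3
pos 39 'c': at 4  emit P0@[36:39]
pos 40 'a': at 8 ·f
pos 41 'a': at 9
pos 42 'c': at 10
pos 43 'c': at 4 ·f  emit P0@[40:43]

Matches: [[4,2],[5,1],[5,3],[5,5],[12,4],[14,2],[20,4],[21,2],[26,2],[27,1],[27,3],[27,5],[29,2],[34,2],[35,1],[35,5],[39,0],[43,0]]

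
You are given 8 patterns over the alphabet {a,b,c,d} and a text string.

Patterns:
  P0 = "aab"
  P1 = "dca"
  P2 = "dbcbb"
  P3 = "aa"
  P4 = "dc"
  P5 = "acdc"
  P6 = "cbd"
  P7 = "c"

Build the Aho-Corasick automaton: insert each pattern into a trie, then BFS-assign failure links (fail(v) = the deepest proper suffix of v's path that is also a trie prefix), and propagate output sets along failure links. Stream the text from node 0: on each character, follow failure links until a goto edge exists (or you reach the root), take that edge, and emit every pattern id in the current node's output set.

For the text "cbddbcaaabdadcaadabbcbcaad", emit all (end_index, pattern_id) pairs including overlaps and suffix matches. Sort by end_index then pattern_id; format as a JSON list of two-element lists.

Build automaton:
Trie (insert patterns):
  0='ε' goto a→1 c→14 d→4
  1='a' goto a→2 c→11
  2='aa' goto b→3  ←P3
  3='aab' goto ·  ←P0
  4='d' goto b→7 c→5
  5='dc' goto a→6  ←P4
  6='dca' goto ·  ←P1
  7='db' goto c→8
  8='dbc' goto b→9
  9='dbcb' goto b→10
  10='dbcbb' goto ·  ←P2
  11='ac' goto d→12
  12='acd' goto c→13
  13='acdc' goto ·  ←P5
  14='c' goto b→15  ←P7
  15='cb' goto d→16
  16='cbd' goto ·  ←P6

BFS fail/out derivation:
  fail(1) 'a': from fail(0)=0 chase 'a': 0 ⇒ 0;  out=∅∪out(0)=∅
  fail(4) 'd': from fail(0)=0 chase 'd': 0 ⇒ 0;  out=∅∪out(0)=∅
  fail(14) 'c': from fail(0)=0 chase 'c': 0 ⇒ 0;  out={7}∪out(0)={7}
  fail(2) 'aa': from fail(1)=0 chase 'a': 0 ⇒ 1;  out={3}∪out(1)={3}
  fail(5) 'dc': from fail(4)=0 chase 'c': 0 ⇒ 14;  out={4}∪out(14)={4,7}
  fail(7) 'db': from fail(4)=0 chase 'b': 0 ⇒ 0;  out=∅∪out(0)=∅
  fail(11) 'ac': from fail(1)=0 chase 'c': 0 ⇒ 14;  out=∅∪out(14)={7}
  fail(15) 'cb': from fail(14)=0 chase 'b': 0 ⇒ 0;  out=∅∪out(0)=∅
  fail(3) 'aab': from fail(2)=1 chase 'b': 1→0 ⇒ 0;  out={0}∪out(0)={0}
  fail(6) 'dca': from fail(5)=14 chase 'a': 14→0 ⇒ 1;  out={1}∪out(1)={1}
  fail(8) 'dbc': from fail(7)=0 chase 'c': 0 ⇒ 14;  out=∅∪out(14)={7}
  fail(12) 'acd': from fail(11)=14 chase 'd': 14→0 ⇒ 4;  out=∅∪out(4)=∅
  fail(16) 'cbd': from fail(15)=0 chase 'd': 0 ⇒ 4;  out={6}∪out(4)={6}
  fail(9) 'dbcb': from fail(8)=14 chase 'b': 14 ⇒ 15;  out=∅∪out(15)=∅
  fail(13) 'acdc': from fail(12)=4 chase 'c': 4 ⇒ 5;  out={5}∪out(5)={4,5,7}
  fail(10) 'dbcbb': from fail(9)=15 chase 'b': 15→0 ⇒ 0;  out={2}∪out(0)={2}

Run:
[0] read 'c'  n0⇒n14  emit P7@[0:0]
[1] read 'b'  n14⇒n15
[2] read 'd'  n15⇒n16  emit P6@[0:2]
[3] read 'd'  n16⇒n4 ·f
[4] read 'b'  n4⇒n7
[5] read 'c'  n7⇒n8  emit P7@[5:5]
[6] read 'a'  n8⇒n1 ·f
[7] read 'a'  n1⇒n2  emit P3@[6:7]
[8] read 'a'  n2⇒n2 ·f  emit P3@[7:8]
[9] read 'b'  n2⇒n3  emit P0@[7:9]
[10] read 'd'  n3⇒n4 ·f
[11] read 'a'  n4⇒n1 ·f
[12] read 'd'  n1⇒n4 ·f
[13] read 'c'  n4⇒n5  emit P4@[12:13],P7@[13:13]
[14] read 'a'  n5⇒n6  emit P1@[12:14]
[15] read 'a'  n6⇒n2 ·f  emit P3@[14:15]
[16] read 'd'  n2⇒n4 ·f
[17] read 'a'  n4⇒n1 ·f
[18] read 'b'  n1⇒n0 ·f
[19] read 'b'  n0⇒n0
[20] read 'c'  n0⇒n14  emit P7@[20:20]
[21] read 'b'  n14⇒n15
[22] read 'c'  n15⇒n14 ·f  emit P7@[22:22]
[23] read 'a'  n14⇒n1 ·f
[24] read 'a'  n1⇒n2  emit P3@[23:24]
[25] read 'd'  n2⇒n4 ·f

Matches: [[0,7],[2,6],[5,7],[7,3],[8,3],[9,0],[13,4],[13,7],[14,1],[15,3],[20,7],[22,7],[24,3]]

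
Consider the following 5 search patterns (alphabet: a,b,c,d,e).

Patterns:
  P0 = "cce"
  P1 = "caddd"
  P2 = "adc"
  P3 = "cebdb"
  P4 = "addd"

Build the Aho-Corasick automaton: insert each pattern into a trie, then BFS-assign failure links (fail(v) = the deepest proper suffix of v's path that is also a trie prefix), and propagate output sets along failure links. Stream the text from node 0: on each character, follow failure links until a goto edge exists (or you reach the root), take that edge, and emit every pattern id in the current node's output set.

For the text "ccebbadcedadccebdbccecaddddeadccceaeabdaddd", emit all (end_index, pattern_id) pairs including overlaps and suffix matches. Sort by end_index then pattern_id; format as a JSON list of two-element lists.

Construct AC machine:
Trie (insert patterns):
  0='ε' goto a→8 c→1
  1='c' goto a→4 c→2 e→11
  2='cc' goto e→3
  3='cce' goto ·  ←P0
  4='ca' goto d→5
  5='cad' goto d→6
  6='cadd' goto d→7
  7='caddd' goto ·  ←P1
  8='a' goto d→9
  9='ad' goto c→10 d→15
  10='adc' goto ·  ←P2
  11='ce' goto b→12
  12='ceb' goto d→13
  13='cebd' goto b→14
  14='cebdb' goto ·  ←P3
  15='add' goto d→16
  16='addd' goto ·  ←P4

BFS fail/out derivation:
  n1('c'): parent n0 fail=0; on 'c' 0 → fail=0;  out ∅∪∅=∅
  n8('a'): parent n0 fail=0; on 'a' 0 → fail=0;  out ∅∪∅=∅
  n2('cc'): parent n1 fail=0; on 'c' 0 → fail=1;  out ∅∪∅=∅
  n4('ca'): parent n1 fail=0; on 'a' 0 → fail=8;  out ∅∪∅=∅
  n9('ad'): parent n8 fail=0; on 'd' 0 → fail=0;  out ∅∪∅=∅
  n11('ce'): parent n1 fail=0; on 'e' 0 → fail=0;  out ∅∪∅=∅
  n3('cce'): parent n2 fail=1; on 'e' 1 → fail=11;  out {0}∪∅={0}
  n5('cad'): parent n4 fail=8; on 'd' 8 → fail=9;  out ∅∪∅=∅
  n10('adc'): parent n9 fail=0; on 'c' 0 → fail=1;  out {2}∪∅={2}
  n12('ceb'): parent n11 fail=0; on 'b' 0 → fail=0;  out ∅∪∅=∅
  n15('add'): parent n9 fail=0; on 'd' 0 → fail=0;  out ∅∪∅=∅
  n6('cadd'): parent n5 fail=9; on 'd' 9 → fail=15;  out ∅∪∅=∅
  n13('cebd'): parent n12 fail=0; on 'd' 0 → fail=0;  out ∅∪∅=∅
  n16('addd'): parent n15 fail=0; on 'd' 0 → fail=0;  out {4}∪∅={4}
  n7('caddd'): parent n6 fail=15; on 'd' 15 → fail=16;  out {1}∪{4}={1,4}
  n14('cebdb'): parent n13 fail=0; on 'b' 0 → fail=0;  out {3}∪∅={3}

Run:
[0] read 'c'  n0⇒n1
[1] read 'c'  n1⇒n2
[2] read 'e'  n2⇒n3  emit P0@[0:2]
[3] read 'b'  n3⇒n12 (via fail)
[4] read 'b'  n12⇒n0 (via fail)
[5] read 'a'  n0⇒n8
[6] read 'd'  n8⇒n9
[7] read 'c'  n9⇒n10  emit P2@[5:7]
[8] read 'e'  n10⇒n11 (via fail)
[9] read 'd'  n11⇒n0 (via fail)
[10] read 'a'  n0⇒n8
[11] read 'd'  n8⇒n9
[12] read 'c'  n9⇒n10  emit P2@[10:12]
[13] read 'c'  n10⇒n2 (via fail)
[14] read 'e'  n2⇒n3  emit P0@[12:14]
[15] read 'b'  n3⇒n12 (via fail)
[16] read 'd'  n12⇒n13
[17] read 'b'  n13⇒n14  emit P3@[13:17]
[18] read 'c'  n14⇒n1 (via fail)
[19] read 'c'  n1⇒n2
[20] read 'e'  n2⇒n3  emit P0@[18:20]
[21] read 'c'  n3⇒n1 (via fail)
[22] read 'a'  n1⇒n4
[23] read 'd'  n4⇒n5
[24] read 'd'  n5⇒n6
[25] read 'd'  n6⇒n7  emit P1@[21:25],P4@[22:25]
[26] read 'd'  n7⇒n0 (via fail)
[27] read 'e'  n0⇒n0
[28] read 'a'  n0⇒n8
[29] read 'd'  n8⇒n9
[30] read 'c'  n9⇒n10  emit P2@[28:30]
[31] read 'c'  n10⇒n2 (via fail)
[32] read 'c'  n2⇒n2 (via fail)
[33] read 'e'  n2⇒n3  emit P0@[31:33]
[34] read 'a'  n3⇒n8 (via fail)
[35] read 'e'  n8⇒n0 (via fail)
[36] read 'a'  n0⇒n8
[37] read 'b'  n8⇒n0 (via fail)
[38] read 'd'  n0⇒n0
[39] read 'a'  n0⇒n8
[40] read 'd'  n8⇒n9
[41] read 'd'  n9⇒n15
[42] read 'd'  n15⇒n16  emit P4@[39:42]

Matches: [[2,0],[7,2],[12,2],[14,0],[17,3],[20,0],[25,1],[25,4],[30,2],[33,0],[42,4]]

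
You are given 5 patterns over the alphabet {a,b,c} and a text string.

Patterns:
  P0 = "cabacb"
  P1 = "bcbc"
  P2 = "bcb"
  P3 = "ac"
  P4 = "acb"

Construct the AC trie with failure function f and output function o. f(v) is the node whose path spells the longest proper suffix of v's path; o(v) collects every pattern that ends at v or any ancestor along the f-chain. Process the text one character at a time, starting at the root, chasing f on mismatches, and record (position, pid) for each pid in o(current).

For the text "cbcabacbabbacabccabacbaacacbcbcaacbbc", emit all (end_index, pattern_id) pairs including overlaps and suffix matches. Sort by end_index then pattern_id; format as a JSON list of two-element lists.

Build:
Trie nodes:
  0='ε' goto a→11 b→7 c→1
  1='c' goto a→2
  2='ca' goto b→3
  3='cab' goto a→4
  4='caba' goto c→5
  5='cabac' goto b→6
  6='cabacb' goto ·  ←P0
  7='b' goto c→8
  8='bc' goto b→9
  9='bcb' goto c→10  ←P2
  10='bcbc' goto ·  ←P1
  11='a' goto c→12
  12='ac' goto b→13  ←P3
  13='acb' goto ·  ←P4

Failure links (BFS by depth):
  fail(1) 'c': from fail(0)=0 chase 'c': 0 ⇒ 0;  out=∅∪out(0)=∅
  fail(7) 'b': from fail(0)=0 chase 'b': 0 ⇒ 0;  out=∅∪out(0)=∅
  fail(11) 'a': from fail(0)=0 chase 'a': 0 ⇒ 0;  out=∅∪out(0)=∅
  fail(2) 'ca': from fail(1)=0 chase 'a': 0 ⇒ 11;  out=∅∪out(11)=∅
  fail(8) 'bc': from fail(7)=0 chase 'c': 0 ⇒ 1;  out=∅∪out(1)=∅
  fail(12) 'ac': from fail(11)=0 chase 'c': 0 ⇒ 1;  out={3}∪out(1)={3}
  fail(3) 'cab': from fail(2)=11 chase 'b': 11→0 ⇒ 7;  out=∅∪out(7)=∅
  fail(9) 'bcb': from fail(8)=1 chase 'b': 1→0 ⇒ 7;  out={2}∪out(7)={2}
  fail(13) 'acb': from fail(12)=1 chase 'b': 1→0 ⇒ 7;  out={4}∪out(7)={4}
  fail(4) 'caba': from fail(3)=7 chase 'a': 7→0 ⇒ 11;  out=∅∪out(11)=∅
  fail(10) 'bcbc': from fail(9)=7 chase 'c': 7 ⇒ 8;  out={1}∪out(8)={1}
  fail(5) 'cabac': from fail(4)=11 chase 'c': 11 ⇒ 12;  out=∅∪out(12)={3}
  fail(6) 'cabacb': from fail(5)=12 chase 'b': 12 ⇒ 13;  out={0}∪out(13)={0,4}

Run:
i=0 'c': node 0→1
i=1 'b': node 1→7 (via fail)
i=2 'c': node 7→8
i=3 'a': node 8→2 (via fail)
i=4 'b': node 2→3
i=5 'a': node 3→4
i=6 'c': node 4→5  emit P3@[5:6]
i=7 'b': node 5→6  emit P0@[2:7],P4@[5:7]
i=8 'a': node 6→11 (via fail)
i=9 'b': node 11→7 (via fail)
i=10 'b': node 7→7 (via fail)
i=11 'a': node 7→11 (via fail)
i=12 'c': node 11→12  emit P3@[11:12]
i=13 'a': node 12→2 (via fail)
i=14 'b': node 2→3
i=15 'c': node 3→8 (via fail)
i=16 'c': node 8→1 (via fail)
i=17 'a': node 1→2
i=18 'b': node 2→3
i=19 'a': node 3→4
i=20 'c': node 4→5  emit P3@[19:20]
i=21 'b': node 5→6  emit P0@[16:21],P4@[19:21]
i=22 'a': node 6→11 (via fail)
i=23 'a': node 11→11 (via fail)
i=24 'c': node 11→12  emit P3@[23:24]
i=25 'a': node 12→2 (via fail)
i=26 'c': node 2→12 (via fail)  emit P3@[25:26]
i=27 'b': node 12→13  emit P4@[25:27]
i=28 'c': node 13→8 (via fail)
i=29 'b': node 8→9  emit P2@[27:29]
i=30 'c': node 9→10  emit P1@[27:30]
i=31 'a': node 10→2 (via fail)
i=32 'a': node 2→11 (via fail)
i=33 'c': node 11→12  emit P3@[32:33]
i=34 'b': node 12→13  emit P4@[32:34]
i=35 'b': node 13→7 (via fail)
i=36 'c': node 7→8

Matches: [[6,3],[7,0],[7,4],[12,3],[20,3],[21,0],[21,4],[24,3],[26,3],[27,4],[29,2],[30,1],[33,3],[34,4]]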